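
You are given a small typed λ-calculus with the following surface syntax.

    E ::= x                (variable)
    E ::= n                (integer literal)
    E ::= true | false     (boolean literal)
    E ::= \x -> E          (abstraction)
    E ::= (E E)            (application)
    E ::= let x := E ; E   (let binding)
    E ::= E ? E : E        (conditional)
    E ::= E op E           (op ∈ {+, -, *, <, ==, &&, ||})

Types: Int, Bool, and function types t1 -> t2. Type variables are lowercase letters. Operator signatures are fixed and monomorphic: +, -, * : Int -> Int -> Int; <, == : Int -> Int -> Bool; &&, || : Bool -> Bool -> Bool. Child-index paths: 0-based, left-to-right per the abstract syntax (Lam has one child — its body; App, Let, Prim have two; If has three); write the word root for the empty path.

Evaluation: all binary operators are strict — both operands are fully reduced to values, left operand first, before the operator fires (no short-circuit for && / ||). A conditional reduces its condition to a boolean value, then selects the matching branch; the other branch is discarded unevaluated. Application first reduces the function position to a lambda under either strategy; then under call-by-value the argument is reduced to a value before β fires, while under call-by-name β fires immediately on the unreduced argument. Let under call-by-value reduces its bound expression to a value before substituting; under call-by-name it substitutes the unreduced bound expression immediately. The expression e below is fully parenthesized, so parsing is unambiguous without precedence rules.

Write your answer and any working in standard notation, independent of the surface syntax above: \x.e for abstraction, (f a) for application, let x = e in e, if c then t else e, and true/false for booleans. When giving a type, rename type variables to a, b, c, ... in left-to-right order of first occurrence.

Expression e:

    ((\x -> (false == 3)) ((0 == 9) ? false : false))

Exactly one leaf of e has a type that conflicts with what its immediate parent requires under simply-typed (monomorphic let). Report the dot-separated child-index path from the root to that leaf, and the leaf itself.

Derivation:
  unify Bool ~ Int
  FAIL: mismatch Bool ~ Int

Answer: 0.0.0 : false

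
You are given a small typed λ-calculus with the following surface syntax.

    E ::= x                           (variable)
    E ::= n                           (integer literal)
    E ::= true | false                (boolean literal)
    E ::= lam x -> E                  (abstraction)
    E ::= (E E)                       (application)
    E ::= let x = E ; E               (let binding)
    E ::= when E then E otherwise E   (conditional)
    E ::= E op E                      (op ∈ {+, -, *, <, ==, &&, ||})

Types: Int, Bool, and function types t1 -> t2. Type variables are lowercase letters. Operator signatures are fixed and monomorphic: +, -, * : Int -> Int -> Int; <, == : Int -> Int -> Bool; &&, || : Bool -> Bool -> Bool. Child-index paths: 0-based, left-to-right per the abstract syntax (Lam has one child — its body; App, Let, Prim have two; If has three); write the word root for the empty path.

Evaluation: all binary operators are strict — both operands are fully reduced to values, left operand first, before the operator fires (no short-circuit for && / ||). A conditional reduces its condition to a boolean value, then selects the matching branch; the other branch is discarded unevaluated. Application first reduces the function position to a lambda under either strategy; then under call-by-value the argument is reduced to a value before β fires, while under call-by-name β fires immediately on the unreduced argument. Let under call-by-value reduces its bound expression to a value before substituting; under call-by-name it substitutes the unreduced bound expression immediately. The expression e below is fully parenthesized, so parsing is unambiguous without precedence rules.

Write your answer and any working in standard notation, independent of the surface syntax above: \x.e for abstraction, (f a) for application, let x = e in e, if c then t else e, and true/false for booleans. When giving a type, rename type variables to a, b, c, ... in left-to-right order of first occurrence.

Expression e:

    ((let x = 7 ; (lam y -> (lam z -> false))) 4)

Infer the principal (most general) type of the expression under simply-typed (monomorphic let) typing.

Working:
let x : Int
\z._ : b -> Bool
\y._ : a -> b -> Bool
  unify a -> b -> Bool ~ Int -> c
  unify a ~ Int
  unify b -> Bool ~ c
_ _ : b -> Bool

Answer: a -> Bool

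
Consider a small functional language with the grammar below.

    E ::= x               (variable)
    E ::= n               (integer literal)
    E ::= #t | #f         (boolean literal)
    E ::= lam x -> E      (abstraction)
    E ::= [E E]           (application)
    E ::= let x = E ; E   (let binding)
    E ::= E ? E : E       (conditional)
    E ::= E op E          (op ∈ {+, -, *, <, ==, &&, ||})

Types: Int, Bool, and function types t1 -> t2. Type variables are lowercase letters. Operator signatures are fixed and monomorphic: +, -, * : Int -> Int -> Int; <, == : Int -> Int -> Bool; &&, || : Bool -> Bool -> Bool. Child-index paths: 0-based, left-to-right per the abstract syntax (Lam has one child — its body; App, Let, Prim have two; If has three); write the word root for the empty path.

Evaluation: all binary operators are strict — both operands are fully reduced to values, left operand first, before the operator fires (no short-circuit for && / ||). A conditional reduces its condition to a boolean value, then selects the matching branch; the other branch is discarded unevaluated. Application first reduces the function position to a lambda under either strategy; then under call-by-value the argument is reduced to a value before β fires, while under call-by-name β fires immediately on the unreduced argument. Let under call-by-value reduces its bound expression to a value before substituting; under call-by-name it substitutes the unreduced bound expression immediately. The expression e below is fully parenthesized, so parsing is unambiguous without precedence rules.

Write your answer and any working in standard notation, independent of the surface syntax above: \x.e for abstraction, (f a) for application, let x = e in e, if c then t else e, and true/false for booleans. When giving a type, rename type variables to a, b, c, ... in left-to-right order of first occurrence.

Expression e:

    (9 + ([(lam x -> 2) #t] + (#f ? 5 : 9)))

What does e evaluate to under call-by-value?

Answer: 20

Working:
step 0: (9 + (((\x.2) true) + (if false then 5 else 9)))
step 1: [beta@1.0] (9 + (2 + (if false then 5 else 9)))
step 2: [if@1.1] (9 + (2 + 9))
step 3: [delta@1] (9 + 11)
step 4: [delta@root] 20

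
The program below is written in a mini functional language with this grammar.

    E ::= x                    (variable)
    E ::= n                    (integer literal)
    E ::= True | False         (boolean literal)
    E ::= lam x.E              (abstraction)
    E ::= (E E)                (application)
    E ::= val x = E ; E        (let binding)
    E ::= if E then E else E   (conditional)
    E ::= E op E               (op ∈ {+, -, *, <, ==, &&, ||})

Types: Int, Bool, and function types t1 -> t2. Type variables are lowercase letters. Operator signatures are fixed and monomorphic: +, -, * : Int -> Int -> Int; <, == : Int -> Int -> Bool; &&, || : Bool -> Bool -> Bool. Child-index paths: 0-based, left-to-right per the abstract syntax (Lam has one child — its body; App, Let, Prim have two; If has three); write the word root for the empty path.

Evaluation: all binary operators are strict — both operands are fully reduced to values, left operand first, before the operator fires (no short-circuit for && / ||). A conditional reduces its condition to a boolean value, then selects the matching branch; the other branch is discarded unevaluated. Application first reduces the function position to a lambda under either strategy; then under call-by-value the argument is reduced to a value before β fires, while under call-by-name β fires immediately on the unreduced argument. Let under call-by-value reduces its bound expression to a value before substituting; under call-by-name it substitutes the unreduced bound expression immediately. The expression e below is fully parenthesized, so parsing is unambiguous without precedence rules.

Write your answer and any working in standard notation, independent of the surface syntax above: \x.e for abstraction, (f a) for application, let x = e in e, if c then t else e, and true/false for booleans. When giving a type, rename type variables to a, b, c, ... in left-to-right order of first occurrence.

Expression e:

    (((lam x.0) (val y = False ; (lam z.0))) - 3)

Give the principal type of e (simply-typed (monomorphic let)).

Answer: Int

Trace:
\x._ : a -> Int
let y : Bool
\z._ : b -> Int
  unify a -> Int ~ (b -> Int) -> c
  unify a ~ b -> Int
  unify Int ~ c
_ _ : Int
  unify Int ~ Int
  unify Int ~ Int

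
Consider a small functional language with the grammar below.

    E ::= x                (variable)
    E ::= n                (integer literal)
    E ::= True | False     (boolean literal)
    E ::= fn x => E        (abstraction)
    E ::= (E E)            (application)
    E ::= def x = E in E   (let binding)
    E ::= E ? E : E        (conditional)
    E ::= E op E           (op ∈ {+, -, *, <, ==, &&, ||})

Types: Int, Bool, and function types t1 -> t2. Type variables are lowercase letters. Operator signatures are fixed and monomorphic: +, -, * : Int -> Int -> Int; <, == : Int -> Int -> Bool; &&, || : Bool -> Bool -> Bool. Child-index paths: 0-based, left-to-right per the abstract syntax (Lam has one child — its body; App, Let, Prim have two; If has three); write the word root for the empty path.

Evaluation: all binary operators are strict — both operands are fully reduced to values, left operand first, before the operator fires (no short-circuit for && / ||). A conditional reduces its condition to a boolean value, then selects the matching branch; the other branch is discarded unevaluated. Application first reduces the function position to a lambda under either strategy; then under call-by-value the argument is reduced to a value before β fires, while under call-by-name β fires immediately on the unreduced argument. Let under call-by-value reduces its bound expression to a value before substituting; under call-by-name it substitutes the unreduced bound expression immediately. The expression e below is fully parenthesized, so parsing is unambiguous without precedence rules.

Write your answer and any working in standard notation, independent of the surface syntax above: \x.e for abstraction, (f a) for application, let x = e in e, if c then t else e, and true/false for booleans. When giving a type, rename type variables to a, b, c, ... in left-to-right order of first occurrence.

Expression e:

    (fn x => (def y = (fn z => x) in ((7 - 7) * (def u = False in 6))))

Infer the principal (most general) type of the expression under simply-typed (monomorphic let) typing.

Answer: a -> Int

Working:
x : a
\z._ : b -> a
let y : b -> a
  unify Int ~ Int
  unify Int ~ Int
  unify Int ~ Int
let u : Bool
  unify Int ~ Int
\x._ : a -> Int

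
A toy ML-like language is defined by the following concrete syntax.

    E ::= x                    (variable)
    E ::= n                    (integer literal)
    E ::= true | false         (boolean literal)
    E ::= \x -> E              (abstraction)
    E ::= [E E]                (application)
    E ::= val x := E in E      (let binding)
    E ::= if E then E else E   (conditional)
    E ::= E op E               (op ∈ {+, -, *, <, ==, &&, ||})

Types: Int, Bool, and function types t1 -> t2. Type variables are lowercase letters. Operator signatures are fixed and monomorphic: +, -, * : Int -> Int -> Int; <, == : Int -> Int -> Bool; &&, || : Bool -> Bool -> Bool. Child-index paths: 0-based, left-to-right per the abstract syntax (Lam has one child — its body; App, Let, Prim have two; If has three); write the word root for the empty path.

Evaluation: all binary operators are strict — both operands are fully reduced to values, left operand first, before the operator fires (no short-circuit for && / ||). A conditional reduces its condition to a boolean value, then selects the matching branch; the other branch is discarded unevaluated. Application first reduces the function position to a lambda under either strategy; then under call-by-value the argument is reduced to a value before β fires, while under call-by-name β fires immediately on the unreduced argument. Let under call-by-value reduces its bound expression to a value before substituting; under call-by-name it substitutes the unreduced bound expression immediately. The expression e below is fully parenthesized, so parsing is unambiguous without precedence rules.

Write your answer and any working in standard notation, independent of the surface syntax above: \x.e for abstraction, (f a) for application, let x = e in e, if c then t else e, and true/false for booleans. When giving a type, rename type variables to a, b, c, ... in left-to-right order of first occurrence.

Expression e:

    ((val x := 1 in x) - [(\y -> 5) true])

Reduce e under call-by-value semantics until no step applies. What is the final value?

Derivation:
step 0: ((let x = 1 in x) - ((\y.5) true))
step 1: [let@0] (1 - ((\y.5) true))
step 2: [beta@1] (1 - 5)
step 3: [delta@root] -4

Answer: -4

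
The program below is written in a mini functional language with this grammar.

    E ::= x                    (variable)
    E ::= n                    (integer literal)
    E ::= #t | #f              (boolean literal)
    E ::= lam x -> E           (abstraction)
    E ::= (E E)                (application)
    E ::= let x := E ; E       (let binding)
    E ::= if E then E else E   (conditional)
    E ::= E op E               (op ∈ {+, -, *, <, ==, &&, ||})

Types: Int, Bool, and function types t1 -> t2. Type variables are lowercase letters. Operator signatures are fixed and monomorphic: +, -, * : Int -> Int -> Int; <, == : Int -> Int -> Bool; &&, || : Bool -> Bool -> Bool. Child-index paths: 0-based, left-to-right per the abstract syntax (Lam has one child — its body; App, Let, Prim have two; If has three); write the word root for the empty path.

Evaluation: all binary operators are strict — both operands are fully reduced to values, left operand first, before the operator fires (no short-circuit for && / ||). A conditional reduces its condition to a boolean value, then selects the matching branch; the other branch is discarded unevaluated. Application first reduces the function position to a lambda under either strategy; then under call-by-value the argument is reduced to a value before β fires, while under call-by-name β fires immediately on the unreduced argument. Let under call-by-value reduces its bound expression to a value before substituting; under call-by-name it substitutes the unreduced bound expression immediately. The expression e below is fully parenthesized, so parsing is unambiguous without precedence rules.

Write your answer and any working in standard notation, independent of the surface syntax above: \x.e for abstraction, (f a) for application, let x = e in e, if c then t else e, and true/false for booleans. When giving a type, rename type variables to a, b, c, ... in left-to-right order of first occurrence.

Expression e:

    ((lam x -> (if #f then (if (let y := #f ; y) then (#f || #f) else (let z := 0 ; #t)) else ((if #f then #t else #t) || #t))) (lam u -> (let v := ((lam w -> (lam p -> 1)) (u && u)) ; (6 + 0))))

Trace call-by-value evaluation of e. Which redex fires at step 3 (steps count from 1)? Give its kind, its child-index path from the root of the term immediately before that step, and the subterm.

Answer: if at 0 : (if false then true else true)

Trace:
step 0: ((\x.(if false then (if (let y = false in y) then (false || false) else (let z = 0 in true)) else ((if false then true else true) || true))) (\u.(let v = ((\w.(\p.1)) (u && u)) in (6 + 0))))
step 1: [beta@root] (if false then (if (let y = false in y) then (false || false) else (let z = 0 in true)) else ((if false then true else true) || true))
step 2: [if@root] ((if false then true else true) || true)
step 3: [if@0] (true || true)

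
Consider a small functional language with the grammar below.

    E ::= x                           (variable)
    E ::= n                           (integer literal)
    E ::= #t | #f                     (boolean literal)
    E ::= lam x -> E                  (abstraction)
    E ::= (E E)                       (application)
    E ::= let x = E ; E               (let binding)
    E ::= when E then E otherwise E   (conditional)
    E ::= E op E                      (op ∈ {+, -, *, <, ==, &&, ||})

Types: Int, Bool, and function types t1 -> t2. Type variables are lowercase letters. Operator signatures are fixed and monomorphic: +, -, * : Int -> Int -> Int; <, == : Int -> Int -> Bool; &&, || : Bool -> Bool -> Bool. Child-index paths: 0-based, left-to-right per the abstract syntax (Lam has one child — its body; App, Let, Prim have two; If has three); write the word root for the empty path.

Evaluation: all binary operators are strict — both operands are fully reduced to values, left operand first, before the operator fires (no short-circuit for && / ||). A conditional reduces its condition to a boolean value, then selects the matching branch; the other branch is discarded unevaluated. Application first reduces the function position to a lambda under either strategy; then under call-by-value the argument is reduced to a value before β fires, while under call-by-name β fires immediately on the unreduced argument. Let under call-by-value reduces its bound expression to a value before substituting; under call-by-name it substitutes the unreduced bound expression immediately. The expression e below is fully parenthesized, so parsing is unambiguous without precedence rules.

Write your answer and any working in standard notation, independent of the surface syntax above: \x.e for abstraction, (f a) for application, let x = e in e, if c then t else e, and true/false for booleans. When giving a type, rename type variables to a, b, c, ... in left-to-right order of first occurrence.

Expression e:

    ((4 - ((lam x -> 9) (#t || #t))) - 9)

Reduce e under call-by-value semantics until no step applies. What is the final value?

Derivation:
step 0: ((4 - ((\x.9) (true || true))) - 9)
step 1: [delta@0.1.1] ((4 - ((\x.9) true)) - 9)
step 2: [beta@0.1] ((4 - 9) - 9)
step 3: [delta@0] (-5 - 9)
step 4: [delta@root] -14

Answer: -14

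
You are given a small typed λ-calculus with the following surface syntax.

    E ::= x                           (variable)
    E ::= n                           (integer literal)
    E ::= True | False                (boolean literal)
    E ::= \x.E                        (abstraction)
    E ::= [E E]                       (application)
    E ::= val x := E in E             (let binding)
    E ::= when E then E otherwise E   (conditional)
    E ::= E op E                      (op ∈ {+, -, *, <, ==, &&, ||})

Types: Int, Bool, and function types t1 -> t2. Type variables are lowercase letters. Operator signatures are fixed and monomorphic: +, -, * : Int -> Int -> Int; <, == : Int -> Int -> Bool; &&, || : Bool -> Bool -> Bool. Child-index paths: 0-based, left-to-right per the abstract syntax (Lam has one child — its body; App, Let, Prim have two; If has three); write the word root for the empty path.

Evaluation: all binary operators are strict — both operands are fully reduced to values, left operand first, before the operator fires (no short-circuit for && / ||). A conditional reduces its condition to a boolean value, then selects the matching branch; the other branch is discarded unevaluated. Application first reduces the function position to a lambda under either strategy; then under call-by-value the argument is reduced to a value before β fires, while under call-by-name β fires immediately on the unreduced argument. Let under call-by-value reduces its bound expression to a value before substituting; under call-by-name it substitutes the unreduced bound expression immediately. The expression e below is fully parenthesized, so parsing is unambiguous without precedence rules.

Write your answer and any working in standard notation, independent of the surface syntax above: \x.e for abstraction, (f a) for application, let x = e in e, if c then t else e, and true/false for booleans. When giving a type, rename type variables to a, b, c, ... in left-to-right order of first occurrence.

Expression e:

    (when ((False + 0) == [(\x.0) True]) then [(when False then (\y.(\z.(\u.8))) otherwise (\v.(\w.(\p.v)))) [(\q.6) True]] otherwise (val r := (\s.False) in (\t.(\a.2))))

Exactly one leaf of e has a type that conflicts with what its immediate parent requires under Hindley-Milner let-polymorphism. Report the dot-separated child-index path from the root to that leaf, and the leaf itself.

Answer: 0.0.0 : false

Derivation:
  unify Bool ~ Int
  FAIL: mismatch Bool ~ Int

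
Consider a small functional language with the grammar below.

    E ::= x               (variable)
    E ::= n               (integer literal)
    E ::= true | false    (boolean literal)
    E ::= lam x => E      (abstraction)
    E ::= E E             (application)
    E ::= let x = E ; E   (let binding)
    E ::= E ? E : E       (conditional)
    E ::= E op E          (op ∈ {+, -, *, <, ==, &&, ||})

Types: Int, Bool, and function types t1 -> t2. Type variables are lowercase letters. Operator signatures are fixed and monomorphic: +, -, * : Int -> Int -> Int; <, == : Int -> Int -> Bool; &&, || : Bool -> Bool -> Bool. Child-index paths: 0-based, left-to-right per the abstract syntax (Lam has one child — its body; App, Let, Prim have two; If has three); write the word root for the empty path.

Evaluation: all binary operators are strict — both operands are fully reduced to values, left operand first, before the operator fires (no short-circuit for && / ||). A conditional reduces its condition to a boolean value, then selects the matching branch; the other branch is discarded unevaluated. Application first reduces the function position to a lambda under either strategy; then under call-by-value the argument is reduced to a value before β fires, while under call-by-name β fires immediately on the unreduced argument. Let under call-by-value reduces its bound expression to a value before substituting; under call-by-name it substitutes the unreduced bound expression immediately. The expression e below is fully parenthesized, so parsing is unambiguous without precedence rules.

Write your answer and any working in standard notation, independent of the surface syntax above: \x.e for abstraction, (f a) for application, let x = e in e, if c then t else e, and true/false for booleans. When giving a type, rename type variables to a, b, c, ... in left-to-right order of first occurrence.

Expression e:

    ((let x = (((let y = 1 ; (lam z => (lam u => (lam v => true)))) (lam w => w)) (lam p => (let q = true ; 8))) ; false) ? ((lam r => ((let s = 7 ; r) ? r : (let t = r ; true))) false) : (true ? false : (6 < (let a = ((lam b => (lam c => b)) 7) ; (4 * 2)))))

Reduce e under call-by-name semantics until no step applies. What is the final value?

Answer: false

Derivation:
step 0: (if (let x = (((let y = 1 in (\z.(\u.(\v.true)))) (\w.w)) (\p.(let q = true in 8))) in false) then ((\r.(if (let s = 7 in r) then r else (let t = r in true))) false) else (if true then false else (6 < (let a = ((\b.(\c.b)) 7) in (4 * 2)))))
step 1: [let@0] (if false then ((\r.(if (let s = 7 in r) then r else (let t = r in true))) false) else (if true then false else (6 < (let a = ((\b.(\c.b)) 7) in (4 * 2)))))
step 2: [if@root] (if true then false else (6 < (let a = ((\b.(\c.b)) 7) in (4 * 2))))
step 3: [if@root] false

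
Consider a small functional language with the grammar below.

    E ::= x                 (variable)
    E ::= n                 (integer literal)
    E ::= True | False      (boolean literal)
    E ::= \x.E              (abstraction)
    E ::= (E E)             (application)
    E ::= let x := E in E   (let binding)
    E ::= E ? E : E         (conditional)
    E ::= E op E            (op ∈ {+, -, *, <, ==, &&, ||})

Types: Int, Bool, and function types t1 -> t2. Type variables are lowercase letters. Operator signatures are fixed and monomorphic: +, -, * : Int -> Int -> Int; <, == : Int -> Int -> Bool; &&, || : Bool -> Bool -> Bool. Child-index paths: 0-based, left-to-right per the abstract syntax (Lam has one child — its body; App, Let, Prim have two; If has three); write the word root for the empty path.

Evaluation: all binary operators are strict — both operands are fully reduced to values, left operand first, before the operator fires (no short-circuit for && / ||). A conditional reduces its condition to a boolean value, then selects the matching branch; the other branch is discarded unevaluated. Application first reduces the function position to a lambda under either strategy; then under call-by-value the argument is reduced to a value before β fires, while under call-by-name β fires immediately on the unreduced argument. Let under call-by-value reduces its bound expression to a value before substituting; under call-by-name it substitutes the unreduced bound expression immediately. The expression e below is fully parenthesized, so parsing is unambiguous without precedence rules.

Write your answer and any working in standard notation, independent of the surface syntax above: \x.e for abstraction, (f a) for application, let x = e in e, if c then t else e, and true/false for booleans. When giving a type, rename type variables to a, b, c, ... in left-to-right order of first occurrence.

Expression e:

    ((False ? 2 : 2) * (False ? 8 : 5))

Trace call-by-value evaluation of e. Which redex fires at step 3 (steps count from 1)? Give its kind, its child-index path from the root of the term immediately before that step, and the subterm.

Trace:
step 0: ((if false then 2 else 2) * (if false then 8 else 5))
step 1: [if@0] (2 * (if false then 8 else 5))
step 2: [if@1] (2 * 5)
step 3: [delta@root] 10

Answer: delta at root : (2 * 5)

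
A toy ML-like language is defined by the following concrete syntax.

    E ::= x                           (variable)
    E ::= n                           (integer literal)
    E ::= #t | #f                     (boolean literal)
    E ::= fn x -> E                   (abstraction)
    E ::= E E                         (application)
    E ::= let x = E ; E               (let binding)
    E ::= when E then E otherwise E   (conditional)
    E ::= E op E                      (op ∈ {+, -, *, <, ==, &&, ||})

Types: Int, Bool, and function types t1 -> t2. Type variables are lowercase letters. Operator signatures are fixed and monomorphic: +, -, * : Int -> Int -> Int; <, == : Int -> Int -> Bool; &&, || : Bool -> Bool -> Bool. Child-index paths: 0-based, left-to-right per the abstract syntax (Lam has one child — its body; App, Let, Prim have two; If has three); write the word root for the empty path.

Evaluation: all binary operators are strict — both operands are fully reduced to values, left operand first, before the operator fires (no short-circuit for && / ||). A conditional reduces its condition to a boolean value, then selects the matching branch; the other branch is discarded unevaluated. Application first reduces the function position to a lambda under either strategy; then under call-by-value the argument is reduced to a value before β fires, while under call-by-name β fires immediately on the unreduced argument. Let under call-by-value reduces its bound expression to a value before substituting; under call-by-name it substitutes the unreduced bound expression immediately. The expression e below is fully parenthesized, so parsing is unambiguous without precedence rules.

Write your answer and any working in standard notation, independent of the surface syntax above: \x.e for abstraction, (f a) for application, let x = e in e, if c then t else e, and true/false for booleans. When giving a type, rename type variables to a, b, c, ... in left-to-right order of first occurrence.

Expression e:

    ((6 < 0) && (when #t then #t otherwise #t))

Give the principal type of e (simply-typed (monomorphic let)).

Trace:
  unify Int ~ Int
  unify Int ~ Int
  unify Bool ~ Bool
  unify Bool ~ Bool
  unify Bool ~ Bool
  unify Bool ~ Bool

Answer: Bool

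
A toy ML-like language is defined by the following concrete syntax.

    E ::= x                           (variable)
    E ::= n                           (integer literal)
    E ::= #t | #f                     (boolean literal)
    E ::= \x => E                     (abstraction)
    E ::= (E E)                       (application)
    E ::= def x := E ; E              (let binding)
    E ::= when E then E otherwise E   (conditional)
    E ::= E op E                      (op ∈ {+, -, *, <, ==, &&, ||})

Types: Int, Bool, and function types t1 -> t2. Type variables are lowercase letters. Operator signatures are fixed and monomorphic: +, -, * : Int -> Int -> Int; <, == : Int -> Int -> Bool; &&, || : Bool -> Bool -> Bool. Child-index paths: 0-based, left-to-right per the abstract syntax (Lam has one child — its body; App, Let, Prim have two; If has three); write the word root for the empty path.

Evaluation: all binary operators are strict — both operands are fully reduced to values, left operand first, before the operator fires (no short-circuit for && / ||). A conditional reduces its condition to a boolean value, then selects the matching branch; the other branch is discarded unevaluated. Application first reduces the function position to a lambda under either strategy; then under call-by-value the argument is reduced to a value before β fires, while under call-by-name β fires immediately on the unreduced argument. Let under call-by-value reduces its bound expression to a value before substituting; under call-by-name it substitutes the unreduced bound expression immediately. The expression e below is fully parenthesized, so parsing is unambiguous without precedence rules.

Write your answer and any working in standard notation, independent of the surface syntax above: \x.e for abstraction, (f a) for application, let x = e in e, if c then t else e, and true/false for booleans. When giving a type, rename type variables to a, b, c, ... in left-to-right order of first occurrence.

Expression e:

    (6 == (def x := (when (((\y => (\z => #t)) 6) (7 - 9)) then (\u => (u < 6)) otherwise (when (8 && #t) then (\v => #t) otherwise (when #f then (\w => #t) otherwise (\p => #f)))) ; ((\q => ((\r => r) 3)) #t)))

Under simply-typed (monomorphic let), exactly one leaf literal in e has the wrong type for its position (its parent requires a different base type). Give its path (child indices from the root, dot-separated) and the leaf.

Answer: 1.0.2.0.0 : 8

Working:
  unify Int ~ Int
\z._ : b -> Bool
\y._ : a -> b -> Bool
  unify a -> b -> Bool ~ Int -> c
  unify a ~ Int
  unify b -> Bool ~ c
_ _ : b -> Bool
  unify Int ~ Int
  unify Int ~ Int
  unify b -> Bool ~ Int -> d
  unify b ~ Int
  unify Bool ~ d
_ _ : Bool
  unify Bool ~ Bool
u : e
  unify e ~ Int
  unify Int ~ Int
\u._ : Int -> Bool
  unify Int ~ Bool
  FAIL: mismatch Int ~ Bool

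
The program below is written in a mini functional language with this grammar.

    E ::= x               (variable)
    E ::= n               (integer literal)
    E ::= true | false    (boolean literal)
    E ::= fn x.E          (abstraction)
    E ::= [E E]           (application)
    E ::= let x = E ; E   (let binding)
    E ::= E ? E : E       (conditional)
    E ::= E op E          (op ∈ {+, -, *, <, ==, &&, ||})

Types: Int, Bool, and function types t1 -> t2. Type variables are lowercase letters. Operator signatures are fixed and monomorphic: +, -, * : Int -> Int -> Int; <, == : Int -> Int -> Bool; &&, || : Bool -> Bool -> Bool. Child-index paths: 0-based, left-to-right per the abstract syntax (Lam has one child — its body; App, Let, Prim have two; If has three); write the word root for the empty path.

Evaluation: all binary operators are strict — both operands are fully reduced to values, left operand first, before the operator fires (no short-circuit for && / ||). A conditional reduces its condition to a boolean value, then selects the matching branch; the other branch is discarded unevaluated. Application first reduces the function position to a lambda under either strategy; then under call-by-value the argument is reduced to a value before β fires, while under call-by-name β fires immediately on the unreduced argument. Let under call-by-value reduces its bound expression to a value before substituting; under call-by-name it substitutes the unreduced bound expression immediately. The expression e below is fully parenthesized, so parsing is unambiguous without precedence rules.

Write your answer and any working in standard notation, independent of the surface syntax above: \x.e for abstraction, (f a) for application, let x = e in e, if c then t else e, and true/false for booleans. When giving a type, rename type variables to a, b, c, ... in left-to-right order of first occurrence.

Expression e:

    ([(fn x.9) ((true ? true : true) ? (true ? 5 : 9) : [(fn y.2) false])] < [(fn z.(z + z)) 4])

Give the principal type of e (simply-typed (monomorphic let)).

Answer: Bool

Working:
\x._ : a -> Int
  unify Bool ~ Bool
  unify Bool ~ Bool
  unify Bool ~ Bool
  unify Bool ~ Bool
  unify Int ~ Int
\y._ : b -> Int
  unify b -> Int ~ Bool -> c
  unify b ~ Bool
  unify Int ~ c
_ _ : Int
  unify Int ~ Int
  unify a -> Int ~ Int -> d
  unify a ~ Int
  unify Int ~ d
_ _ : Int
  unify Int ~ Int
z : e
  unify e ~ Int
z : Int
  unify Int ~ Int
\z._ : Int -> Int
  unify Int -> Int ~ Int -> f
  unify Int ~ Int
  unify Int ~ f
_ _ : Int
  unify Int ~ Int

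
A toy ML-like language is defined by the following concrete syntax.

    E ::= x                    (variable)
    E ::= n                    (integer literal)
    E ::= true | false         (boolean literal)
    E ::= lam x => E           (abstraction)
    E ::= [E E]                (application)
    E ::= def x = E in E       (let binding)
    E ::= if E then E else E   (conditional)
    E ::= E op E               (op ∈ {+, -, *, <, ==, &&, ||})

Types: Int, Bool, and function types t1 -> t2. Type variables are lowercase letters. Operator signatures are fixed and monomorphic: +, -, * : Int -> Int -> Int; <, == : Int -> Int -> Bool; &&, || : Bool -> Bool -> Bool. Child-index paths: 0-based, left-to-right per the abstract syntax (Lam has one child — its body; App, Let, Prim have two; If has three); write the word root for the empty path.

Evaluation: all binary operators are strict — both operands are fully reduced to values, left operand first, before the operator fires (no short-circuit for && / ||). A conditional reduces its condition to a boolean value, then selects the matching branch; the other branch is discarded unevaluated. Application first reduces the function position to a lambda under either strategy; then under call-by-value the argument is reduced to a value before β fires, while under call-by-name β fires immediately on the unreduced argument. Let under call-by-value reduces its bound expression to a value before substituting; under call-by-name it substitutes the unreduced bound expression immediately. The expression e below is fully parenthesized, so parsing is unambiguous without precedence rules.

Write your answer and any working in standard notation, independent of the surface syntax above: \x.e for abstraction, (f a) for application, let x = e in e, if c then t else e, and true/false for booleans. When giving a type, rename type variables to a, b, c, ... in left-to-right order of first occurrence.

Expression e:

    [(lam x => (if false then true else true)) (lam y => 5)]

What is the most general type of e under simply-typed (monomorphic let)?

Working:
  unify Bool ~ Bool
  unify Bool ~ Bool
\x._ : a -> Bool
\y._ : b -> Int
  unify a -> Bool ~ (b -> Int) -> c
  unify a ~ b -> Int
  unify Bool ~ c
_ _ : Bool

Answer: Bool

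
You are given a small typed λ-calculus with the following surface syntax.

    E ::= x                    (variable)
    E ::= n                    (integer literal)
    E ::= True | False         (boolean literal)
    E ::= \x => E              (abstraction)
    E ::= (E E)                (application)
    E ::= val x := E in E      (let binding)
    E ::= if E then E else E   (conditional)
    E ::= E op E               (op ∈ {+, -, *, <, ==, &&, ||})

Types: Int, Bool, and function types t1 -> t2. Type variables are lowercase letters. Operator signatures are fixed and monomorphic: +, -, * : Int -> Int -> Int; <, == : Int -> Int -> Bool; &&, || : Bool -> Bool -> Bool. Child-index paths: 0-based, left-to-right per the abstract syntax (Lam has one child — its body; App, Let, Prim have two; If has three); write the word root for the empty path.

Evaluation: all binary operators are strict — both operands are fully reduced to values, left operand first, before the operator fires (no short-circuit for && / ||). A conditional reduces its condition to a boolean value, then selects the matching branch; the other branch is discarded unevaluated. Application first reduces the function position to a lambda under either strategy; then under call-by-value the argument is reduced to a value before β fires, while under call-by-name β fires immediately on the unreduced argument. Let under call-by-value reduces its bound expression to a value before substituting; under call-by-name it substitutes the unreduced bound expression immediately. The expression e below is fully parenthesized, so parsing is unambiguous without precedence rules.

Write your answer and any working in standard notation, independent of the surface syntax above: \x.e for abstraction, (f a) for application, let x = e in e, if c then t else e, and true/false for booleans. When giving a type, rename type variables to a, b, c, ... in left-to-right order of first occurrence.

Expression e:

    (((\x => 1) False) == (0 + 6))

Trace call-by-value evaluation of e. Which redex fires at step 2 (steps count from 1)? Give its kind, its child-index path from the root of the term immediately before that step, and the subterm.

Answer: delta at 1 : (0 + 6)

Derivation:
step 0: (((\x.1) false) == (0 + 6))
step 1: [beta@0] (1 == (0 + 6))
step 2: [delta@1] (1 == 6)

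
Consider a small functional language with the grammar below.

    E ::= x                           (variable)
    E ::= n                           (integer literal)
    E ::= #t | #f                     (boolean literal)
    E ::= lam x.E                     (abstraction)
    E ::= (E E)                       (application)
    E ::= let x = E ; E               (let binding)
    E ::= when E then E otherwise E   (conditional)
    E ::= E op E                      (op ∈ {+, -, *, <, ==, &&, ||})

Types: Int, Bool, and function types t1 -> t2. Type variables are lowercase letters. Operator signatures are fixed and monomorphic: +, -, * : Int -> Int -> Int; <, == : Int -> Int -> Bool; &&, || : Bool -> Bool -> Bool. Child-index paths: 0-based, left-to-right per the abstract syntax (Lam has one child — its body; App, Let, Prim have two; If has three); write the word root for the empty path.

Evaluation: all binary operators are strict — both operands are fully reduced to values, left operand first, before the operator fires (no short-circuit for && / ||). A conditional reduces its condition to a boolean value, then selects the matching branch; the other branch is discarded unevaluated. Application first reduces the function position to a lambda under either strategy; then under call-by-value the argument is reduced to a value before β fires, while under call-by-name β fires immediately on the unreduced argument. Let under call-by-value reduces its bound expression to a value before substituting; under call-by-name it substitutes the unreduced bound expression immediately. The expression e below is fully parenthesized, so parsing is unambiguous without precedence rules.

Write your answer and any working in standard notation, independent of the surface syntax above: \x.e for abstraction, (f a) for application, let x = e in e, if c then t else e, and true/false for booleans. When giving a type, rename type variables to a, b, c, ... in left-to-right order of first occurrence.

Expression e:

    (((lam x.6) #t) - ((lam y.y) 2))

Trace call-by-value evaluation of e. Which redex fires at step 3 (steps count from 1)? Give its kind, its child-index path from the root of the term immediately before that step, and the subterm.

Trace:
step 0: (((\x.6) true) - ((\y.y) 2))
step 1: [beta@0] (6 - ((\y.y) 2))
step 2: [beta@1] (6 - 2)
step 3: [delta@root] 4

Answer: delta at root : (6 - 2)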